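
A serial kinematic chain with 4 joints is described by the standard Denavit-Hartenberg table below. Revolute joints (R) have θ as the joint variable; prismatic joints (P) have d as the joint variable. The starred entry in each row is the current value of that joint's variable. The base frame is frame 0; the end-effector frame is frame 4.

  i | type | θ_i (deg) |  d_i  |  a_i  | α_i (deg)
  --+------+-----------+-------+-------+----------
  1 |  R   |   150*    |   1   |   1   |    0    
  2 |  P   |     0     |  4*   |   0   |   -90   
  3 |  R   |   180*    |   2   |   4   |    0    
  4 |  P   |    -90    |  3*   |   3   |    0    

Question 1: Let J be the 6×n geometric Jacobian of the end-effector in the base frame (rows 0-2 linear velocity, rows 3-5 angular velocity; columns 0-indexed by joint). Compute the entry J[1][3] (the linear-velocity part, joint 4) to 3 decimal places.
-0.866

prismatic axis z_3 = (-0.5000,-0.8660,0.0000)
J_v[:, 3] = z_3; J_ω[:, 3] = (0,0,0)
entry J[1][3] = -0.8660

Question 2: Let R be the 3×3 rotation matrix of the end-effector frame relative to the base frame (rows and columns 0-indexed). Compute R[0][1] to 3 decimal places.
0.866

End-effector y-axis (col 1 of R) = (0.8660,-0.5000,-0.0000)
R[0][1] = 0.8660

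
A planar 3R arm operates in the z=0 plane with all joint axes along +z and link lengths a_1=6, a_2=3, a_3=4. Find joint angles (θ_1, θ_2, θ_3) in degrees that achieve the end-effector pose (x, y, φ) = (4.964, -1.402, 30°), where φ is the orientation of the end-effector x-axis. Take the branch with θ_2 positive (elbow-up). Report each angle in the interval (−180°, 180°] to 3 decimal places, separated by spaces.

-90.002 149.999 -29.997

wrist centre = target − a_3·(cos φ, sin φ) = (1.4999, -3.4020)
cos θ_2 = (13.8233−6²−3²)/(2·6·3) = -0.8660; θ_2 = 149.9993° (elbow-up)
β = atan2(-3.4020,1.4999) = -66.2079°; ψ = atan2(1.5000,3.4019) = 23.7943°
θ_1 = β − ψ = -90.0022°
θ_3 = φ − θ_1 − θ_2 = -29.9971° (wrapped to (-180°,180°])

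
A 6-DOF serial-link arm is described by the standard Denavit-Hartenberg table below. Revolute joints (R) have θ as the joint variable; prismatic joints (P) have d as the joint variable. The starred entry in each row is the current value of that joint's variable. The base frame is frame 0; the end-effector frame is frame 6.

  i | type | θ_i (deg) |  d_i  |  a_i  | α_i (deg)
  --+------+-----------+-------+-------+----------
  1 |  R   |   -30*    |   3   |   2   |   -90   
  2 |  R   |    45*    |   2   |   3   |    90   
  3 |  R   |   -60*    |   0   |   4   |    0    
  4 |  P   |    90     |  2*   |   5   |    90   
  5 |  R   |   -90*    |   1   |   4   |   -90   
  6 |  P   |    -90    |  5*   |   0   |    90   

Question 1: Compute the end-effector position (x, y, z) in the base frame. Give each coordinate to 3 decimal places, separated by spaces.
10.514 -2.987 -8.427

after link 1: o_1 = (1.7321, -1.0000, 3.0000)
after link 2: o_2 = (4.5692, -0.3286, 0.8787)
after link 3: o_3 = (4.0619, -4.0357, -0.5355)
after link 4: o_4 = (9.1883, -4.1087, -2.1832)
after link 5: o_5 = (6.6119, -3.6213, -5.3652)
after link 6: o_6 = (10.5136, -2.9871, -8.4270)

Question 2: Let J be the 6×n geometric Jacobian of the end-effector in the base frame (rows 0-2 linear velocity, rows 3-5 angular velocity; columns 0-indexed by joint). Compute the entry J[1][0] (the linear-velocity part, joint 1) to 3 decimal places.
10.514

axis z_0 = ẑ; lever o_n−o_0 = (10.5136,-2.9871,-8.4270)
cross product → J_v[:, 0] = (2.9871,10.5136,-0.0000)
J_ω[:, 0] = z_0
entry J[1][0] = 10.5136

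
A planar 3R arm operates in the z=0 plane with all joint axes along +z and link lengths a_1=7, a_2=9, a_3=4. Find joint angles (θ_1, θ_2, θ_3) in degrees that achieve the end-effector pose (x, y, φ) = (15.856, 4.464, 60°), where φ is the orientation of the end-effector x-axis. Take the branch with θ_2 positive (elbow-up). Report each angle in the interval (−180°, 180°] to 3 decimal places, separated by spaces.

-30.004 60.006 29.998

wrist centre = target − a_3·(cos φ, sin φ) = (13.8560, 0.9999)
cos θ_2 = (192.9885−7²−9²)/(2·7·9) = 0.4999; θ_2 = 60.0060° (elbow-up)
β = atan2(0.9999,13.8560) = 4.1275°; ψ = atan2(7.7947,11.4992) = 34.1313°
θ_1 = β − ψ = -30.0038°
θ_3 = φ − θ_1 − θ_2 = 29.9978° (wrapped to (-180°,180°])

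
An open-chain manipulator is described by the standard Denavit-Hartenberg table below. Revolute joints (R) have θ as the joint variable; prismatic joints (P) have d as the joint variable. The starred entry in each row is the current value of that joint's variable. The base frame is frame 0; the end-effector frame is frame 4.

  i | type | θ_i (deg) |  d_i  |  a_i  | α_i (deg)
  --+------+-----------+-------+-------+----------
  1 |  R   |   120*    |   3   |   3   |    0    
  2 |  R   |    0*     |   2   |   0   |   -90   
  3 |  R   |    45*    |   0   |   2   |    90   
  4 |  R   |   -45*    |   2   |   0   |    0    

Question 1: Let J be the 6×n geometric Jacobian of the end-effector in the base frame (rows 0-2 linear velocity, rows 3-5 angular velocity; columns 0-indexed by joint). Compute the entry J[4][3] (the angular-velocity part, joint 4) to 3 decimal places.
0.612

axis z_3 = (-0.3536,0.6124,0.7071); lever o_n−o_3 = (-0.7071,1.2247,1.4142)
cross product → J_v[:, 3] = (-0.0000,0.0000,-0.0000)
J_ω[:, 3] = z_3
entry J[4][3] = 0.6124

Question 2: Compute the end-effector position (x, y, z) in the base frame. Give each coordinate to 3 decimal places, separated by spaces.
-2.914 5.048 5.000

after link 1: o_1 = (-1.5000, 2.5981, 3.0000)
after link 2: o_2 = (-1.5000, 2.5981, 5.0000)
after link 3: o_3 = (-2.2071, 3.8228, 3.5858)
after link 4: o_4 = (-2.9142, 5.0476, 5.0000)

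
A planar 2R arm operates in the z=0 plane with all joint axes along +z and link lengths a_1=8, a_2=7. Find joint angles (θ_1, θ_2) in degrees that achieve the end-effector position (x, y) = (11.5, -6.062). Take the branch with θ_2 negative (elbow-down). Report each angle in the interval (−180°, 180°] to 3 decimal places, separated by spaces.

0.001 -60.001

cos θ_2 = (168.9978−8²−7²)/(2·8·7) = 0.5000; θ_2 = -60.0013° (elbow-down)
β = atan2(-6.0620,11.5000) = -27.7951°; ψ = atan2(-6.0623,11.4999) = -27.7964°
θ_1 = β − ψ = 0.0013°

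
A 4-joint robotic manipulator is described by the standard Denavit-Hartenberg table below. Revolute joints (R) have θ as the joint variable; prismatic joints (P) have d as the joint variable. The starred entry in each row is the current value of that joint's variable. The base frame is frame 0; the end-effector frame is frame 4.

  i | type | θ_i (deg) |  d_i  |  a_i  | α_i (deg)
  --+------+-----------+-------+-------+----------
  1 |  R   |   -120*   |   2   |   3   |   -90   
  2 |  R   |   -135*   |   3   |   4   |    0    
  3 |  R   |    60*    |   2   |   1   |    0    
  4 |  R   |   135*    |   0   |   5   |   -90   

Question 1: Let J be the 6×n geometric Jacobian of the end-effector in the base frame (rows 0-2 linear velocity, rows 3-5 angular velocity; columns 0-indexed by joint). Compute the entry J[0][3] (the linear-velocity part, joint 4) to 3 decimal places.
axis z_3 = (0.8660,-0.5000,0.0000); lever o_n−o_3 = (-1.2500,-2.1651,-4.3301)
cross product → J_v[:, 3] = (2.1651,3.7500,-2.5000)
J_ω[:, 3] = z_3
entry J[0][3] = 2.1651

2.165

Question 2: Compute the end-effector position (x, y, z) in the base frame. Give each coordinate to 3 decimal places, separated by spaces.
after link 1: o_1 = (-1.5000, -2.5981, 2.0000)
after link 2: o_2 = (2.5123, -1.6486, 4.8284)
after link 3: o_3 = (4.1149, -2.8727, 5.7944)
after link 4: o_4 = (2.8649, -5.0378, 1.4642)

2.865 -5.038 1.464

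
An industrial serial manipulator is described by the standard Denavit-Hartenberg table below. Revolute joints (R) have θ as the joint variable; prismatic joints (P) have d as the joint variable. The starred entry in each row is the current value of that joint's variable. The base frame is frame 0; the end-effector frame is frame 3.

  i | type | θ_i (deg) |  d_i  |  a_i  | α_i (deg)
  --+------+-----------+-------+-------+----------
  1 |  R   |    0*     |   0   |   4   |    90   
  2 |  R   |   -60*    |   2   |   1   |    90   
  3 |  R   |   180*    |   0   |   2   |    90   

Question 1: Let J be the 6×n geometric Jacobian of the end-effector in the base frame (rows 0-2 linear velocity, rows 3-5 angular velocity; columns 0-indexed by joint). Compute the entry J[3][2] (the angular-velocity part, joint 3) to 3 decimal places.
-0.866

axis z_2 = (-0.8660,-0.0000,-0.5000); lever o_n−o_2 = (-1.0000,0.0000,1.7321)
cross product → J_v[:, 2] = (-0.0000,2.0000,-0.0000)
J_ω[:, 2] = z_2
entry J[3][2] = -0.8660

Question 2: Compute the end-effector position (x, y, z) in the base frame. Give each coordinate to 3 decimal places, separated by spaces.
after link 1: o_1 = (4.0000, 0.0000, 0.0000)
after link 2: o_2 = (4.5000, -2.0000, -0.8660)
after link 3: o_3 = (3.5000, -2.0000, 0.8660)

3.500 -2.000 0.866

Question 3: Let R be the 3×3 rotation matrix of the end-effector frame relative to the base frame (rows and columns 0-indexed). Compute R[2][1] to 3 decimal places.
End-effector y-axis (col 1 of R) = (-0.8660,-0.0000,-0.5000)
R[2][1] = -0.5000

-0.500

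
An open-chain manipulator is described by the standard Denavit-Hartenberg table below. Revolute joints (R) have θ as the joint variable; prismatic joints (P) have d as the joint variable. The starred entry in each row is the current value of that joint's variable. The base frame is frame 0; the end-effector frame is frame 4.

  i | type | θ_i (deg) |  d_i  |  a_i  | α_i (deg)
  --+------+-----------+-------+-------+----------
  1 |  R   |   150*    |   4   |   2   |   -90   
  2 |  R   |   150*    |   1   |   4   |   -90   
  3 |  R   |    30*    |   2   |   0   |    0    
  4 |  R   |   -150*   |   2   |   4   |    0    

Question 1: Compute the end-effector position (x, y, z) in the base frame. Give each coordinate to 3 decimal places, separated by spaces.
after link 1: o_1 = (-1.7321, 1.0000, 4.0000)
after link 2: o_2 = (0.7679, -1.5981, 2.0000)
after link 3: o_3 = (1.6340, -2.0981, 3.7321)
after link 4: o_4 = (-0.7321, -4.7321, 6.4641)

-0.732 -4.732 6.464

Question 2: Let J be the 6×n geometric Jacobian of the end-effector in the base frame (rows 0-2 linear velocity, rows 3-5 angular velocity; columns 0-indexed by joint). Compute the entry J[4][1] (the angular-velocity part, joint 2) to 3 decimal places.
axis z_1 = (-0.5000,-0.8660,0.0000); lever o_n−o_1 = (1.0000,-5.7321,2.4641)
cross product → J_v[:, 1] = (-2.1340,1.2321,3.7321)
J_ω[:, 1] = z_1
entry J[4][1] = -0.8660

-0.866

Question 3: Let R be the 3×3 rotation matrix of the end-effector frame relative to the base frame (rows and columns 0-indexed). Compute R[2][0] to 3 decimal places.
End-effector x-axis (col 0 of R) = (-0.8080,-0.5335,0.2500)
R[2][0] = 0.2500

0.250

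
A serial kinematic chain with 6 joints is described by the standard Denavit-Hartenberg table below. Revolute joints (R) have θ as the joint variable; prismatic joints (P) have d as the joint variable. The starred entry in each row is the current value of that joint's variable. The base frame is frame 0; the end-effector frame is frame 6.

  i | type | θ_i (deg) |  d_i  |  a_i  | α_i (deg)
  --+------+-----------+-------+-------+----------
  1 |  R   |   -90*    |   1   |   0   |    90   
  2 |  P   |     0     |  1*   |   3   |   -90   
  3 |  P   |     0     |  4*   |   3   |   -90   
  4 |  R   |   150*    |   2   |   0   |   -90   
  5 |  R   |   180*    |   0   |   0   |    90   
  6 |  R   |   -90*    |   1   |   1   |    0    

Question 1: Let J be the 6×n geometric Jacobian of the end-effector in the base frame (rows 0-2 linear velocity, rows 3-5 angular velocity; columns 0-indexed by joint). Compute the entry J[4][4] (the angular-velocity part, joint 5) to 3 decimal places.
0.500

axis z_4 = (-0.0000,0.5000,0.8660); lever o_n−o_4 = (-1.0000,-0.5000,-0.8660)
cross product → J_v[:, 4] = (0.0000,-0.8660,0.5000)
J_ω[:, 4] = z_4
entry J[4][4] = 0.5000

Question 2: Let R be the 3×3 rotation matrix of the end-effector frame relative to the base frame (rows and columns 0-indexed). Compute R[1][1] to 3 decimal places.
End-effector y-axis (col 1 of R) = (-0.0000,-0.8660,0.5000)
R[1][1] = -0.8660

-0.866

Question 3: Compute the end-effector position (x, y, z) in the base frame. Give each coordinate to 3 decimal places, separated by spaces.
0.000 -6.500 4.134

after link 1: o_1 = (0.0000, 0.0000, 1.0000)
after link 2: o_2 = (-1.0000, -3.0000, 1.0000)
after link 3: o_3 = (-1.0000, -6.0000, 5.0000)
after link 4: o_4 = (1.0000, -6.0000, 5.0000)
after link 5: o_5 = (1.0000, -6.0000, 5.0000)
after link 6: o_6 = (0.0000, -6.5000, 4.1340)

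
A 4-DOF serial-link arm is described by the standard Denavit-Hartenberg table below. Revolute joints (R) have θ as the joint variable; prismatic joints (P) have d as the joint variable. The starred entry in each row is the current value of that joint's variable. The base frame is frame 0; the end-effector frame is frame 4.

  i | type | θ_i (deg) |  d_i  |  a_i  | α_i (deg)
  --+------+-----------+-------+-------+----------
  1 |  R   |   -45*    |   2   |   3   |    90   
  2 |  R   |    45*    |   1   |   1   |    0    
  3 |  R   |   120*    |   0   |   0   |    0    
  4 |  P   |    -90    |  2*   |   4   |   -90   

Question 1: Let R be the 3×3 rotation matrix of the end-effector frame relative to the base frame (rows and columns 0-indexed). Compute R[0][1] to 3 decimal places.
0.707

End-effector y-axis (col 1 of R) = (0.7071,0.7071,-0.0000)
R[0][1] = 0.7071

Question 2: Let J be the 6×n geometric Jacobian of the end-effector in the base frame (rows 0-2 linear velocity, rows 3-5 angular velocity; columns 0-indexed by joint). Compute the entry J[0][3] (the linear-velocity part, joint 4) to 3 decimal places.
prismatic axis z_3 = (-0.7071,-0.7071,0.0000)
J_v[:, 3] = z_3; J_ω[:, 3] = (0,0,0)
entry J[0][3] = -0.7071

-0.707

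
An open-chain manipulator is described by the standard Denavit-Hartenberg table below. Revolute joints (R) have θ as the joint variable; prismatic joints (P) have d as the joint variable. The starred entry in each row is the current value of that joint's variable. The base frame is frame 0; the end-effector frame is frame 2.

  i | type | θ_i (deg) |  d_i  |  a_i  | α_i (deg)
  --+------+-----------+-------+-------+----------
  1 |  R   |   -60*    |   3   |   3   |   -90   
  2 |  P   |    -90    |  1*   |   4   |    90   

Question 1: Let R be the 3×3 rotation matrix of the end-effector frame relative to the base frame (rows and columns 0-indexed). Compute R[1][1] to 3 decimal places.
0.500

End-effector y-axis (col 1 of R) = (0.8660,0.5000,0.0000)
R[1][1] = 0.5000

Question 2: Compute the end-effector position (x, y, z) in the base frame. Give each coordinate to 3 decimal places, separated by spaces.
after link 1: o_1 = (1.5000, -2.5981, 3.0000)
after link 2: o_2 = (2.3660, -2.0981, 7.0000)

2.366 -2.098 7.000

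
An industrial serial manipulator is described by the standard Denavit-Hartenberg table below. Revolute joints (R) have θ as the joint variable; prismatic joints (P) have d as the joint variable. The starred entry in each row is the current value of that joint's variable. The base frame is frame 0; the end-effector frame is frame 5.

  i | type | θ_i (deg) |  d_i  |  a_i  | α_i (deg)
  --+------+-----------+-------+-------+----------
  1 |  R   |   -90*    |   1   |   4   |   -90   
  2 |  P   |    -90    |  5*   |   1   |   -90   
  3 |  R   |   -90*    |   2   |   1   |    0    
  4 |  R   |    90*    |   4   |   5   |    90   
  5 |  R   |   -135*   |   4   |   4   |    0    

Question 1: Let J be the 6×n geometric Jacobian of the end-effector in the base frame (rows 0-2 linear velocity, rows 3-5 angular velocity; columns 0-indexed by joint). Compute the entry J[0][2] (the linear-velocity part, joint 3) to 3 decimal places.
-2.172

axis z_2 = (0.0000,-1.0000,-0.0000); lever o_n−o_2 = (5.0000,-3.1716,2.1716)
cross product → J_v[:, 2] = (-2.1716,-0.0000,5.0000)
J_ω[:, 2] = z_2
entry J[0][2] = -2.1716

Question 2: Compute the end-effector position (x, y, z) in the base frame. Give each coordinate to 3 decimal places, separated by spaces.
10.000 -7.172 4.172

after link 1: o_1 = (0.0000, -4.0000, 1.0000)
after link 2: o_2 = (5.0000, -4.0000, 2.0000)
after link 3: o_3 = (6.0000, -6.0000, 2.0000)
after link 4: o_4 = (6.0000, -10.0000, 7.0000)
after link 5: o_5 = (10.0000, -7.1716, 4.1716)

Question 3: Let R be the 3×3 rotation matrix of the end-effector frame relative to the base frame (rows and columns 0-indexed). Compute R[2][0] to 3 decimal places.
-0.707

End-effector x-axis (col 0 of R) = (-0.0000,0.7071,-0.7071)
R[2][0] = -0.7071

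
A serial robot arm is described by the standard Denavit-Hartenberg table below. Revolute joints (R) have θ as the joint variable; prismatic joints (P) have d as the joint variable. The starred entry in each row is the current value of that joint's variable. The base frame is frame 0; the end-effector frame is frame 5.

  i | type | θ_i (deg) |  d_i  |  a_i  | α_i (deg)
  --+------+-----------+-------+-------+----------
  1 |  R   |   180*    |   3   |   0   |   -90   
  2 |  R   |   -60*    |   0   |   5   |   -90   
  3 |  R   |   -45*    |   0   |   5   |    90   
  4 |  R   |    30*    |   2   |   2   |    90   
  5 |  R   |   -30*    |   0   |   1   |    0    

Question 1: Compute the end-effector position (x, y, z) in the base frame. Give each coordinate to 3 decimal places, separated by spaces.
-5.856 -6.351 10.277

after link 1: o_1 = (0.0000, 0.0000, 3.0000)
after link 2: o_2 = (-2.5000, 0.0000, 7.3301)
after link 3: o_3 = (-4.2678, -3.5355, 10.3920)
after link 4: o_4 = (-5.0391, -6.1745, 9.7279)
after link 5: o_5 = (-5.8560, -6.3513, 10.2769)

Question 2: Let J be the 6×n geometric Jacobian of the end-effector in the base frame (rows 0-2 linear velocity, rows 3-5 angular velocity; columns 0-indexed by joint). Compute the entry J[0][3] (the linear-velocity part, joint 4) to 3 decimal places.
axis z_3 = (0.3536,-0.7071,-0.6124); lever o_n−o_3 = (-1.5882,-2.8157,-0.1151)
cross product → J_v[:, 3] = (-1.6429,1.0133,-2.1186)
J_ω[:, 3] = z_3
entry J[0][3] = -1.6429

-1.643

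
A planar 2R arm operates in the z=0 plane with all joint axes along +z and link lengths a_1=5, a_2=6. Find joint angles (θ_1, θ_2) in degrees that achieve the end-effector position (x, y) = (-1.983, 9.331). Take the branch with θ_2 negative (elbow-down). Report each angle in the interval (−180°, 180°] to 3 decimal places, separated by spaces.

cos θ_2 = (90.9998−5²−6²)/(2·5·6) = 0.5000; θ_2 = -60.0002° (elbow-down)
β = atan2(9.3310,-1.9830) = 101.9979°; ψ = atan2(-5.1962,8.0000) = -33.0046°
θ_1 = β − ψ = 135.0024°

135.002 -60.000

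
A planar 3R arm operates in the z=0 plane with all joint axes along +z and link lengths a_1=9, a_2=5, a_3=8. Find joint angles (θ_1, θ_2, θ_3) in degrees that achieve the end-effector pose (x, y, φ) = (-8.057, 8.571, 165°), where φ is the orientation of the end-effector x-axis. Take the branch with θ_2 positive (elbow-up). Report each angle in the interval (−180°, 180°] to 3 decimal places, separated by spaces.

wrist centre = target − a_3·(cos φ, sin φ) = (-0.3296, 6.5004)
cos θ_2 = (42.3645−9²−5²)/(2·9·5) = -0.7071; θ_2 = 134.9963° (elbow-up)
β = atan2(6.5004,-0.3296) = 92.9026°; ψ = atan2(3.5358,5.4647) = 32.9036°
θ_1 = β − ψ = 59.9990°
θ_3 = φ − θ_1 − θ_2 = -29.9953° (wrapped to (-180°,180°])

59.999 134.996 -29.995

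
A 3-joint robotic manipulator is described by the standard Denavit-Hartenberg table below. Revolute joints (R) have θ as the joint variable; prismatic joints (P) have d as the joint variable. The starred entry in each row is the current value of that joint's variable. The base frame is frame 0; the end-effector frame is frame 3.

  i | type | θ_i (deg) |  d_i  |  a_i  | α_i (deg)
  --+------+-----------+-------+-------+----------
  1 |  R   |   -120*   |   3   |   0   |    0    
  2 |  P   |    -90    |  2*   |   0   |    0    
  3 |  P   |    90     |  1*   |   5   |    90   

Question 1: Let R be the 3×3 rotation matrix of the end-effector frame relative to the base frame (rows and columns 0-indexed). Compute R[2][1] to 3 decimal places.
1.000

End-effector y-axis (col 1 of R) = (0.0000,-0.0000,1.0000)
R[2][1] = 1.0000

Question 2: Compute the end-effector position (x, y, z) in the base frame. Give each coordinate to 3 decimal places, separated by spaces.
-2.500 -4.330 6.000

after link 1: o_1 = (0.0000, 0.0000, 3.0000)
after link 2: o_2 = (0.0000, 0.0000, 5.0000)
after link 3: o_3 = (-2.5000, -4.3301, 6.0000)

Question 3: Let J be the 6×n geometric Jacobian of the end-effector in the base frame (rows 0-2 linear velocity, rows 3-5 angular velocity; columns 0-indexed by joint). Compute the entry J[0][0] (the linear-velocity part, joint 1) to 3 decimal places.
4.330

axis z_0 = ẑ; lever o_n−o_0 = (-2.5000,-4.3301,6.0000)
cross product → J_v[:, 0] = (4.3301,-2.5000,0.0000)
J_ω[:, 0] = z_0
entry J[0][0] = 4.3301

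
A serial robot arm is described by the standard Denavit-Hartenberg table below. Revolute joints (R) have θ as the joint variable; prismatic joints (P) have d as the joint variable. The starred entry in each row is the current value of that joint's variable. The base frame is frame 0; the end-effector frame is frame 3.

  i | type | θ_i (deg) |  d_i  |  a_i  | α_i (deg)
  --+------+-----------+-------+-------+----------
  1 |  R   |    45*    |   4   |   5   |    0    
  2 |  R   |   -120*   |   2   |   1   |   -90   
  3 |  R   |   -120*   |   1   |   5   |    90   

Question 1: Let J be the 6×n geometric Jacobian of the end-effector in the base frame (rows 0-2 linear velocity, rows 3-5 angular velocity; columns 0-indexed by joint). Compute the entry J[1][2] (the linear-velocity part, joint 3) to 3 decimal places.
-4.183

axis z_2 = (0.9659,0.2588,0.0000); lever o_n−o_2 = (0.3189,2.6736,4.3301)
cross product → J_v[:, 2] = (1.1207,-4.1826,2.5000)
J_ω[:, 2] = z_2
entry J[1][2] = -4.1826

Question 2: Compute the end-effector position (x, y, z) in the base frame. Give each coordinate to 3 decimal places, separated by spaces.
after link 1: o_1 = (3.5355, 3.5355, 4.0000)
after link 2: o_2 = (3.7944, 2.5696, 6.0000)
after link 3: o_3 = (4.1132, 5.2432, 10.3301)

4.113 5.243 10.330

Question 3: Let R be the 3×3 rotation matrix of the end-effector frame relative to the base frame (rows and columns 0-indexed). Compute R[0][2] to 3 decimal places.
-0.224

End-effector z-axis (col 2 of R) = (-0.2241,0.8365,-0.5000)
R[0][2] = -0.2241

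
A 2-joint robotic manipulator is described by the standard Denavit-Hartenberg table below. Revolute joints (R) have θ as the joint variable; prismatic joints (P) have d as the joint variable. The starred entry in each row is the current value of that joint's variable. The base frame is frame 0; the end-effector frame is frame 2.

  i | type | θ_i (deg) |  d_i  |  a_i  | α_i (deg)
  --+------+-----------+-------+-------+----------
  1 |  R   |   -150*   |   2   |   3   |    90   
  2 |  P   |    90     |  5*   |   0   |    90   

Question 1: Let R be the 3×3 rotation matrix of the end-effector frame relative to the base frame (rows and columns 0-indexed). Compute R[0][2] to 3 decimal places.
-0.866

End-effector z-axis (col 2 of R) = (-0.8660,-0.5000,-0.0000)
R[0][2] = -0.8660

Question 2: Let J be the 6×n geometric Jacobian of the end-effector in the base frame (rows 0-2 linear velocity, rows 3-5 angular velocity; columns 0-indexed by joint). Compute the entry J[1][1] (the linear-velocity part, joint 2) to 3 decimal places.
0.866

prismatic axis z_1 = (-0.5000,0.8660,0.0000)
J_v[:, 1] = z_1; J_ω[:, 1] = (0,0,0)
entry J[1][1] = 0.8660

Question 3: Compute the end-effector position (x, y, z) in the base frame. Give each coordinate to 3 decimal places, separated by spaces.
-5.098 2.830 2.000

after link 1: o_1 = (-2.5981, -1.5000, 2.0000)
after link 2: o_2 = (-5.0981, 2.8301, 2.0000)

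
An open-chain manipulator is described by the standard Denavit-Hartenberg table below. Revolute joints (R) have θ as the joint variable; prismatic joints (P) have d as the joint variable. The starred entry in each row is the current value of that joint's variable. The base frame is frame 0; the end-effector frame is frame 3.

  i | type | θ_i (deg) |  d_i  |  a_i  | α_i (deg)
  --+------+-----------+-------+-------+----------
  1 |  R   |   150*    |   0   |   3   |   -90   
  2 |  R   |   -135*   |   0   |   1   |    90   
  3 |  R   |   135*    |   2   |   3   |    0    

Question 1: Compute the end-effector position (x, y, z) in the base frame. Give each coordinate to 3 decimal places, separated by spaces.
-3.121 -0.648 -2.207

after link 1: o_1 = (-2.5981, 1.5000, 0.0000)
after link 2: o_2 = (-1.9857, 1.1464, 0.7071)
after link 3: o_3 = (-3.1207, -0.6478, -2.2071)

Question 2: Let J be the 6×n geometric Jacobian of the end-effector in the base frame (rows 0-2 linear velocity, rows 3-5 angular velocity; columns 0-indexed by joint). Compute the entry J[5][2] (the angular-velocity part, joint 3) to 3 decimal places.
axis z_2 = (0.6124,-0.3536,-0.7071); lever o_n−o_2 = (-1.1350,-1.7942,-2.9142)
cross product → J_v[:, 2] = (-0.2384,2.5871,-1.5000)
J_ω[:, 2] = z_2
entry J[5][2] = -0.7071

-0.707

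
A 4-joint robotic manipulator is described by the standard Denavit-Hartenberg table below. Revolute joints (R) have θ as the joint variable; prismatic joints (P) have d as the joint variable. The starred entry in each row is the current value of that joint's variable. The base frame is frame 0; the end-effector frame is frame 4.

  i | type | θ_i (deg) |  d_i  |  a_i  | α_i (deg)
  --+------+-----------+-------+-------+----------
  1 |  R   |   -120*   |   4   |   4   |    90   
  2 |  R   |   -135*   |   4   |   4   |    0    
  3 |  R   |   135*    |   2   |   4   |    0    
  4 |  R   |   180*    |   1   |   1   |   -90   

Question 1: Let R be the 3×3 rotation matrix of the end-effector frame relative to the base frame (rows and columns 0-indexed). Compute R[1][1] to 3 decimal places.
End-effector y-axis (col 1 of R) = (0.8660,-0.5000,-0.0000)
R[1][1] = -0.5000

-0.500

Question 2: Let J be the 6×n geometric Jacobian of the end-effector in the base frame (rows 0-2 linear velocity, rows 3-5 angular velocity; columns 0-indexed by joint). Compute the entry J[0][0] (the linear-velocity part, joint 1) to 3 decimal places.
axis z_0 = ẑ; lever o_n−o_0 = (-8.1480,-0.1127,1.1716)
cross product → J_v[:, 0] = (0.1127,-8.1480,0.0000)
J_ω[:, 0] = z_0
entry J[0][0] = 0.1127

0.113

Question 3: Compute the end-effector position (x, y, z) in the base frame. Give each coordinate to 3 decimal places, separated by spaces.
after link 1: o_1 = (-2.0000, -3.4641, 4.0000)
after link 2: o_2 = (-4.0499, 0.9854, 1.1716)
after link 3: o_3 = (-7.7819, -1.4787, 1.1716)
after link 4: o_4 = (-8.1480, -0.1127, 1.1716)

-8.148 -0.113 1.172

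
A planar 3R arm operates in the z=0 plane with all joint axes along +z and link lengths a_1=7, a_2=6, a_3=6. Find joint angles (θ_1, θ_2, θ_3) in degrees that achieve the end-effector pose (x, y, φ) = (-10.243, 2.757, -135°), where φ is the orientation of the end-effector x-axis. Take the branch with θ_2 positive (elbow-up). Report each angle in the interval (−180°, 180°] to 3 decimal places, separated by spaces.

wrist centre = target − a_3·(cos φ, sin φ) = (-6.0004, 6.9996)
cos θ_2 = (84.9993−7²−6²)/(2·7·6) = -0.0000; θ_2 = 90.0005° (elbow-up)
β = atan2(6.9996,-6.0004) = 130.6044°; ψ = atan2(6.0000,6.9999) = 40.6015°
θ_1 = β − ψ = 90.0029°
θ_3 = φ − θ_1 − θ_2 = 44.9966° (wrapped to (-180°,180°])

90.003 90.000 44.997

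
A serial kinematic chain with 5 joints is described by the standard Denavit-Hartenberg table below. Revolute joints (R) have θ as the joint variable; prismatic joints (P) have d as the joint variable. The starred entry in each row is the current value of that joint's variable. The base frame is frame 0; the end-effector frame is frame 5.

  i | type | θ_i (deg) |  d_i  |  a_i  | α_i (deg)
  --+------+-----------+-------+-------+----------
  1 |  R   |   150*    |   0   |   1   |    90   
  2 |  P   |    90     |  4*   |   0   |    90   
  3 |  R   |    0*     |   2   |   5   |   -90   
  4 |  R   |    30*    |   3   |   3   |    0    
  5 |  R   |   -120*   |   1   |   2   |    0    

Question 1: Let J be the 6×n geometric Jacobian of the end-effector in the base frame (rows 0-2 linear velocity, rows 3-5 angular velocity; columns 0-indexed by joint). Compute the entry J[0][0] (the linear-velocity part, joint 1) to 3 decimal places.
axis z_0 = ẑ; lever o_n−o_0 = (0.9689,8.6782,7.5981)
cross product → J_v[:, 0] = (-8.6782,0.9689,0.0000)
J_ω[:, 0] = z_0
entry J[0][0] = -8.6782

-8.678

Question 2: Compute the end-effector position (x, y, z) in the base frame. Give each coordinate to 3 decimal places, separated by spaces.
0.969 8.678 7.598

after link 1: o_1 = (-0.8660, 0.5000, 0.0000)
after link 2: o_2 = (1.1340, 3.9641, 0.0000)
after link 3: o_3 = (-0.5981, 4.9641, 5.0000)
after link 4: o_4 = (2.2010, 6.8122, 7.5981)
after link 5: o_5 = (0.9689, 8.6782, 7.5981)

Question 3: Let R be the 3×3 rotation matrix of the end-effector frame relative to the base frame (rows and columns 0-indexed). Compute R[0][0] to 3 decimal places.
End-effector x-axis (col 0 of R) = (-0.8660,0.5000,0.0000)
R[0][0] = -0.8660

-0.866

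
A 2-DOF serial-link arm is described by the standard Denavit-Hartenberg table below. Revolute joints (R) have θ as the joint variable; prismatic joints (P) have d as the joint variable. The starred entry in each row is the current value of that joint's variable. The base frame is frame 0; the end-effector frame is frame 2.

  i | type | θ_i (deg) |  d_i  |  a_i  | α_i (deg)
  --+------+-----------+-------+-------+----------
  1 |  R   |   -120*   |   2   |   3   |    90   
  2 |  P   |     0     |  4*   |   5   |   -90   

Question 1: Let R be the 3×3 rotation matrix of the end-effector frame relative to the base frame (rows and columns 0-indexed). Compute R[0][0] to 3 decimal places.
-0.500

End-effector x-axis (col 0 of R) = (-0.5000,-0.8660,0.0000)
R[0][0] = -0.5000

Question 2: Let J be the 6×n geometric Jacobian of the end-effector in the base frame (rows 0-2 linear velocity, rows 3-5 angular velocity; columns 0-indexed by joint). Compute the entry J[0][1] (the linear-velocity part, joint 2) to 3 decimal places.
-0.866

prismatic axis z_1 = (-0.8660,0.5000,0.0000)
J_v[:, 1] = z_1; J_ω[:, 1] = (0,0,0)
entry J[0][1] = -0.8660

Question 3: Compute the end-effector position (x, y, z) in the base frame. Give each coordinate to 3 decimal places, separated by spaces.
-7.464 -4.928 2.000

after link 1: o_1 = (-1.5000, -2.5981, 2.0000)
after link 2: o_2 = (-7.4641, -4.9282, 2.0000)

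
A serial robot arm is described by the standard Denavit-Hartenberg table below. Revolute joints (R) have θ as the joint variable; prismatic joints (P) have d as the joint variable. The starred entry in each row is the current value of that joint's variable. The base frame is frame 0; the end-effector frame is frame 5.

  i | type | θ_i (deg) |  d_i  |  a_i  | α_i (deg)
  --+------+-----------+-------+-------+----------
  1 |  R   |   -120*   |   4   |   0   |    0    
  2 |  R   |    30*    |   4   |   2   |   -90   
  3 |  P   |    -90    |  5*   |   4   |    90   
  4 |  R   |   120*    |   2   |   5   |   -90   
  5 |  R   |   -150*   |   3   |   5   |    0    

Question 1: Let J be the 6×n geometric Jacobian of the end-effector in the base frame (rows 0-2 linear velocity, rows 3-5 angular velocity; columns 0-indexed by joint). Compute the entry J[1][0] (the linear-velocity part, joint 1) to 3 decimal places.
4.080

axis z_0 = ẑ; lever o_n−o_0 = (4.0801,2.5000,9.0670)
cross product → J_v[:, 0] = (-2.5000,4.0801,0.0000)
J_ω[:, 0] = z_0
entry J[1][0] = 4.0801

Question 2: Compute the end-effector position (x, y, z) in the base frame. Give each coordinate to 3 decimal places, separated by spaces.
after link 1: o_1 = (0.0000, 0.0000, 4.0000)
after link 2: o_2 = (0.0000, -2.0000, 8.0000)
after link 3: o_3 = (5.0000, -2.0000, 12.0000)
after link 4: o_4 = (9.3301, 0.0000, 9.5000)
after link 5: o_5 = (4.0801, 2.5000, 9.0670)

4.080 2.500 9.067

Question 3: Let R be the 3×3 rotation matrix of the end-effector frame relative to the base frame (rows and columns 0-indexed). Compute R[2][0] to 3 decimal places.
0.433

End-effector x-axis (col 0 of R) = (-0.7500,0.5000,0.4330)
R[2][0] = 0.4330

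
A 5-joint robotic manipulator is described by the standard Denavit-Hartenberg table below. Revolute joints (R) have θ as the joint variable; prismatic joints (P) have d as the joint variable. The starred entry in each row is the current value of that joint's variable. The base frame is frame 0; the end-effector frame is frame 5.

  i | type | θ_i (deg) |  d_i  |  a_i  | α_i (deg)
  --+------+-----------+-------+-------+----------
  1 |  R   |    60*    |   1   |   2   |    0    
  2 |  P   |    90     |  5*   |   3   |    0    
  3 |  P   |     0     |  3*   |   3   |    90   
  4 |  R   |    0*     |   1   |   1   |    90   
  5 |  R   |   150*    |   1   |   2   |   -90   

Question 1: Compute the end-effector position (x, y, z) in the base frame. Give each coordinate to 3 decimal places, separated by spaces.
-2.562 6.098 8.000

after link 1: o_1 = (1.0000, 1.7321, 1.0000)
after link 2: o_2 = (-1.5981, 3.2321, 6.0000)
after link 3: o_3 = (-4.1962, 4.7321, 9.0000)
after link 4: o_4 = (-4.5622, 6.0981, 9.0000)
after link 5: o_5 = (-2.5622, 6.0981, 8.0000)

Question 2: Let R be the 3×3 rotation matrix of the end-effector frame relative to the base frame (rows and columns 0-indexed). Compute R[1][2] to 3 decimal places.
-1.000

End-effector z-axis (col 2 of R) = (-0.0000,-1.0000,-0.0000)
R[1][2] = -1.0000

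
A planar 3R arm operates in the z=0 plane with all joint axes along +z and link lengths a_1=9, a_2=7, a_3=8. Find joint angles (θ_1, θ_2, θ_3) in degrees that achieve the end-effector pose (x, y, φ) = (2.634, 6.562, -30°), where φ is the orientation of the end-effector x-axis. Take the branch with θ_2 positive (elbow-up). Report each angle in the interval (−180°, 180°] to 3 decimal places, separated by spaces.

74.250 90.002 165.749

wrist centre = target − a_3·(cos φ, sin φ) = (-4.2942, 10.5620)
cos θ_2 = (129.9960−9²−7²)/(2·9·7) = -0.0000; θ_2 = 90.0018° (elbow-up)
β = atan2(10.5620,-4.2942) = 112.1252°; ψ = atan2(7.0000,8.9998) = 37.8757°
θ_1 = β − ψ = 74.2496°
θ_3 = φ − θ_1 − θ_2 = 165.7486° (wrapped to (-180°,180°])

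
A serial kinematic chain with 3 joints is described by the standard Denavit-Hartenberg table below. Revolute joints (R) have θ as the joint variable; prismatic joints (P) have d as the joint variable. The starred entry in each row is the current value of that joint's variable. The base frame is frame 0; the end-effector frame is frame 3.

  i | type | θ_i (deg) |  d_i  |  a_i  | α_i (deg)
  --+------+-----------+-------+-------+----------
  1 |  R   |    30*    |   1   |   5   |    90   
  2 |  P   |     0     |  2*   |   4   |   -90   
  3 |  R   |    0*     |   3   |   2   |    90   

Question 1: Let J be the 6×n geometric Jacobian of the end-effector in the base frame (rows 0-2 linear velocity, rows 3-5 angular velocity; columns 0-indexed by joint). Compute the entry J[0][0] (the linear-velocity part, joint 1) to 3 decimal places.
axis z_0 = ẑ; lever o_n−o_0 = (10.5263,3.7679,4.0000)
cross product → J_v[:, 0] = (-3.7679,10.5263,0.0000)
J_ω[:, 0] = z_0
entry J[0][0] = -3.7679

-3.768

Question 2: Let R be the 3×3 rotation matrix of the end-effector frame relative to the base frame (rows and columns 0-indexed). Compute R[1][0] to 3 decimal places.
0.500

End-effector x-axis (col 0 of R) = (0.8660,0.5000,0.0000)
R[1][0] = 0.5000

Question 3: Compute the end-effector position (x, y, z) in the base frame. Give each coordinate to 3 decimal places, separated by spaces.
10.526 3.768 4.000

after link 1: o_1 = (4.3301, 2.5000, 1.0000)
after link 2: o_2 = (8.7942, 2.7679, 1.0000)
after link 3: o_3 = (10.5263, 3.7679, 4.0000)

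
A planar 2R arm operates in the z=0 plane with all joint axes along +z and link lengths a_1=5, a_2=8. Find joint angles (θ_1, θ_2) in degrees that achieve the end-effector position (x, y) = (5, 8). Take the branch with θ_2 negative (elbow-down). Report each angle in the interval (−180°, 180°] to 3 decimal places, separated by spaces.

115.989 -90.000

cos θ_2 = (89.0000−5²−8²)/(2·5·8) = 0.0000; θ_2 = -90.0000° (elbow-down)
β = atan2(8.0000,5.0000) = 57.9946°; ψ = atan2(-8.0000,5.0000) = -57.9946°
θ_1 = β − ψ = 115.9892°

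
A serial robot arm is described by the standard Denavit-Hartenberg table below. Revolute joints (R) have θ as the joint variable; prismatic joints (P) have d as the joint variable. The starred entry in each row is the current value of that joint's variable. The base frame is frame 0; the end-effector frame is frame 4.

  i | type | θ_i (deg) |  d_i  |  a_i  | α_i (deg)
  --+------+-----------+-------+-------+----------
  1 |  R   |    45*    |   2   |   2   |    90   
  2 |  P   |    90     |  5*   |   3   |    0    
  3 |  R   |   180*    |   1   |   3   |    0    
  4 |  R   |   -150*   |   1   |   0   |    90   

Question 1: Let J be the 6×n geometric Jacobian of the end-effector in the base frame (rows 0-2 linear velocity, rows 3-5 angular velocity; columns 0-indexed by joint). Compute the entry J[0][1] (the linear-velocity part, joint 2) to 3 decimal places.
0.707

prismatic axis z_1 = (0.7071,-0.7071,0.0000)
J_v[:, 1] = z_1; J_ω[:, 1] = (0,0,0)
entry J[0][1] = 0.7071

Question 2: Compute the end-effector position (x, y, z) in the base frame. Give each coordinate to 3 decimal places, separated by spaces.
after link 1: o_1 = (1.4142, 1.4142, 2.0000)
after link 2: o_2 = (4.9497, -2.1213, 5.0000)
after link 3: o_3 = (5.6569, -2.8284, 2.0000)
after link 4: o_4 = (6.3640, -3.5355, 2.0000)

6.364 -3.536 2.000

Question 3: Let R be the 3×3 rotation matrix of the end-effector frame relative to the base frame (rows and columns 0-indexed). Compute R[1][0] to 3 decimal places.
End-effector x-axis (col 0 of R) = (-0.3536,-0.3536,0.8660)
R[1][0] = -0.3536

-0.354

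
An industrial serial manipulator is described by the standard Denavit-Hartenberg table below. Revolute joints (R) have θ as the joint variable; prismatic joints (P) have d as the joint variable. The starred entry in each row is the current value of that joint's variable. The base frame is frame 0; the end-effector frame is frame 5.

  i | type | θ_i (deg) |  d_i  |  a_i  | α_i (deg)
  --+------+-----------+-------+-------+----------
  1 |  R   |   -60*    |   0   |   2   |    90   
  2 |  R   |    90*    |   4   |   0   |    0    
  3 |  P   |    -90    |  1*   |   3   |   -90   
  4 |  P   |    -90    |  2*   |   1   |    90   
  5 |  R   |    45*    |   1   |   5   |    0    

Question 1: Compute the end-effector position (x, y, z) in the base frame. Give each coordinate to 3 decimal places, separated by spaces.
after link 1: o_1 = (1.0000, -1.7321, 0.0000)
after link 2: o_2 = (-2.4641, -3.7321, 0.0000)
after link 3: o_3 = (-1.8301, -6.8301, 0.0000)
after link 4: o_4 = (-2.6962, -7.3301, 2.0000)
after link 5: o_5 = (-6.2580, -8.2319, 5.5355)

-6.258 -8.232 5.536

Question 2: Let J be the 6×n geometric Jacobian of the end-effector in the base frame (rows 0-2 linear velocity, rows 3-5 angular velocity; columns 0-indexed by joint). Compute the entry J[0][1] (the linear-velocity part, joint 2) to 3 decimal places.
-2.768

axis z_1 = (-0.8660,-0.5000,0.0000); lever o_n−o_1 = (-7.2580,-6.4998,5.5355)
cross product → J_v[:, 1] = (-2.7678,4.7939,2.0000)
J_ω[:, 1] = z_1
entry J[0][1] = -2.7678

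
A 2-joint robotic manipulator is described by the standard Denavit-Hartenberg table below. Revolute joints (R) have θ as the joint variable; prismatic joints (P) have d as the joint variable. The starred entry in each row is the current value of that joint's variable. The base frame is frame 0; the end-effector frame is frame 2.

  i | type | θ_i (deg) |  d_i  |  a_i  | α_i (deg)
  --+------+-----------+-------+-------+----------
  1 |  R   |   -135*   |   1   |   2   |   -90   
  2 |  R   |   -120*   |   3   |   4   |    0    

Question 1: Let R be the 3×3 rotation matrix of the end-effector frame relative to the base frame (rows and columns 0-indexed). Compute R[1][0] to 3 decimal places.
0.354

End-effector x-axis (col 0 of R) = (0.3536,0.3536,0.8660)
R[1][0] = 0.3536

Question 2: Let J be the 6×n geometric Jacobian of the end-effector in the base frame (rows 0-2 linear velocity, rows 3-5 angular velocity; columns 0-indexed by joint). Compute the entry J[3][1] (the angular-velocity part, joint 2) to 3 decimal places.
0.707

axis z_1 = (0.7071,-0.7071,0.0000); lever o_n−o_1 = (3.5355,-0.7071,3.4641)
cross product → J_v[:, 1] = (-2.4495,-2.4495,2.0000)
J_ω[:, 1] = z_1
entry J[3][1] = 0.7071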